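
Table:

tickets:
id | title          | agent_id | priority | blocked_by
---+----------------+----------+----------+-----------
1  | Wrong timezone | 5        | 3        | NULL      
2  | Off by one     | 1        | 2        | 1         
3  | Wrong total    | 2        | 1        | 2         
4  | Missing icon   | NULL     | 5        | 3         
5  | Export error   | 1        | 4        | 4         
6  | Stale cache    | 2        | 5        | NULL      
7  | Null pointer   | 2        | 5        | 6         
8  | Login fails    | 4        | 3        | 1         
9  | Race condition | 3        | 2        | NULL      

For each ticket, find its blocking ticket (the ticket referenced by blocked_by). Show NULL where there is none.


This is a self-join: tickets is joined to a second copy of itself, matching each row's blocked_by to another row's id. Use LEFT JOIN so rows with blocked_by=NULL are kept.
  - ticket 1 (Wrong timezone): blocked_by=NULL -> NULL
  - ticket 2 (Off by one): blocked_by=1 -> Wrong timezone
  - ticket 3 (Wrong total): blocked_by=2 -> Off by one
  - ticket 4 (Missing icon): blocked_by=3 -> Wrong total
  - ticket 5 (Export error): blocked_by=4 -> Missing icon
  - ticket 6 (Stale cache): blocked_by=NULL -> NULL
  - ticket 7 (Null pointer): blocked_by=6 -> Stale cache
  - ticket 8 (Login fails): blocked_by=1 -> Wrong timezone
  - ticket 9 (Race condition): blocked_by=NULL -> NULL

SQL:
SELECT a.title AS item, b.title AS blocked_by
FROM tickets a
LEFT JOIN tickets b ON a.blocked_by = b.id

Result:
item           | blocked_by    
---------------+---------------
Wrong timezone | NULL          
Off by one     | Wrong timezone
Wrong total    | Off by one    
Missing icon   | Wrong total   
Export error   | Missing icon  
Stale cache    | NULL          
Null pointer   | Stale cache   
Login fails    | Wrong timezone
Race condition | NULL          


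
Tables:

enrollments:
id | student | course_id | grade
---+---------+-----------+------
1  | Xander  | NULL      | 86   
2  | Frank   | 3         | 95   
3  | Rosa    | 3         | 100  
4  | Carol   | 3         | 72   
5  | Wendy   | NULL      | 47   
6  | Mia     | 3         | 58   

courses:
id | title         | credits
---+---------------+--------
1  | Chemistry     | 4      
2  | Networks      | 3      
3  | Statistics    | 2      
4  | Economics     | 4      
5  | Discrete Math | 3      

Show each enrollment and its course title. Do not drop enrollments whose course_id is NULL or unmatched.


LEFT JOIN keeps every row from enrollments (the left table); where course_id has no match in courses, the course columns become NULL. Walk through each enrollment:
  - enrollment 1 (Xander): course_id=NULL, no match -> kept with NULL
  - enrollment 2 (Frank): course_id=3 -> matches Statistics
  - enrollment 3 (Rosa): course_id=3 -> matches Statistics
  - enrollment 4 (Carol): course_id=3 -> matches Statistics
  - enrollment 5 (Wendy): course_id=NULL, no match -> kept with NULL
  - enrollment 6 (Mia): course_id=3 -> matches Statistics
All 6 rows appear; 2 have NULL course.

SQL:
SELECT a.student, b.title AS course
FROM enrollments a
LEFT JOIN courses b ON a.course_id = b.id

Result:
student | course    
--------+-----------
Xander  | NULL      
Frank   | Statistics
Rosa    | Statistics
Carol   | Statistics
Wendy   | NULL      
Mia     | Statistics


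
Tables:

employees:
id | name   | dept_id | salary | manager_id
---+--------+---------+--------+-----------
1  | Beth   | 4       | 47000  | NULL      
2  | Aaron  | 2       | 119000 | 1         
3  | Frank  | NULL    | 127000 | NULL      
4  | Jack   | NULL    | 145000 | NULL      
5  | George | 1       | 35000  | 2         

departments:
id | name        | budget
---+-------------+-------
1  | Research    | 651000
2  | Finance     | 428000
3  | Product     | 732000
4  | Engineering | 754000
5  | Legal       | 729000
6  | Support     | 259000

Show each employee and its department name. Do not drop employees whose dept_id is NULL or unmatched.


LEFT JOIN keeps every row from employees (the left table); where dept_id has no match in departments, the department columns become NULL. Walk through each employee:
  - employee 1 (Beth): dept_id=4 -> matches Engineering
  - employee 2 (Aaron): dept_id=2 -> matches Finance
  - employee 3 (Frank): dept_id=NULL, no match -> kept with NULL
  - employee 4 (Jack): dept_id=NULL, no match -> kept with NULL
  - employee 5 (George): dept_id=1 -> matches Research
All 5 rows appear; 2 have NULL department.

SQL:
SELECT a.name, b.name AS department
FROM employees a
LEFT JOIN departments b ON a.dept_id = b.id

Result:
name   | department 
-------+------------
Beth   | Engineering
Aaron  | Finance    
Frank  | NULL       
Jack   | NULL       
George | Research   


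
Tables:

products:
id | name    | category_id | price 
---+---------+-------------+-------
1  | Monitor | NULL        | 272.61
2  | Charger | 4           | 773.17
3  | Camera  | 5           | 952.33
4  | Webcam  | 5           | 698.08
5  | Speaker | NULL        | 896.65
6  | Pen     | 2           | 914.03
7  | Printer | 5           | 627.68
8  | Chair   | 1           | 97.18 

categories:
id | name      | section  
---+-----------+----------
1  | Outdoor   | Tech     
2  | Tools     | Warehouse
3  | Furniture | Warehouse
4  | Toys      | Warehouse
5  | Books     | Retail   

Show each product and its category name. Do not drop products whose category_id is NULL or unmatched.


LEFT JOIN keeps every row from products (the left table); where category_id has no match in categories, the category columns become NULL. Walk through each product:
  - product 1 (Monitor): category_id=NULL, no match -> kept with NULL
  - product 2 (Charger): category_id=4 -> matches Toys
  - product 3 (Camera): category_id=5 -> matches Books
  - product 4 (Webcam): category_id=5 -> matches Books
  - product 5 (Speaker): category_id=NULL, no match -> kept with NULL
  - product 6 (Pen): category_id=2 -> matches Tools
  - product 7 (Printer): category_id=5 -> matches Books
  - product 8 (Chair): category_id=1 -> matches Outdoor
All 8 rows appear; 2 have NULL category.

SQL:
SELECT a.name, b.name AS category
FROM products a
LEFT JOIN categories b ON a.category_id = b.id

Result:
name    | category
--------+---------
Monitor | NULL    
Charger | Toys    
Camera  | Books   
Webcam  | Books   
Speaker | NULL    
Pen     | Tools   
Printer | Books   
Chair   | Outdoor 


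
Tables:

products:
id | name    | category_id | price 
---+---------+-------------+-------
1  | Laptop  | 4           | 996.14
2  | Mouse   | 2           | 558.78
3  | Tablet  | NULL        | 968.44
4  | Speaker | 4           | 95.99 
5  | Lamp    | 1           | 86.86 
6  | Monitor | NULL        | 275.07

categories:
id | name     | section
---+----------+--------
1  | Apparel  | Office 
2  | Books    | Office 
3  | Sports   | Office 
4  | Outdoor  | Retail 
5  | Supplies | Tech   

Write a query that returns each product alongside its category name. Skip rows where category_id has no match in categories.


INNER JOIN keeps only products rows whose category_id matches an id in categories. Walk through each product:
  - product 1 (Laptop): category_id=4 -> matches Outdoor
  - product 2 (Mouse): category_id=2 -> matches Books
  - product 3 (Tablet): category_id=NULL, no match -> dropped
  - product 4 (Speaker): category_id=4 -> matches Outdoor
  - product 5 (Lamp): category_id=1 -> matches Apparel
  - product 6 (Monitor): category_id=NULL, no match -> dropped
So 2 of 6 rows are dropped.

SQL:
SELECT a.name, b.name AS category
FROM products a
INNER JOIN categories b ON a.category_id = b.id

Result:
name    | category
--------+---------
Laptop  | Outdoor 
Mouse   | Books   
Speaker | Outdoor 
Lamp    | Apparel 


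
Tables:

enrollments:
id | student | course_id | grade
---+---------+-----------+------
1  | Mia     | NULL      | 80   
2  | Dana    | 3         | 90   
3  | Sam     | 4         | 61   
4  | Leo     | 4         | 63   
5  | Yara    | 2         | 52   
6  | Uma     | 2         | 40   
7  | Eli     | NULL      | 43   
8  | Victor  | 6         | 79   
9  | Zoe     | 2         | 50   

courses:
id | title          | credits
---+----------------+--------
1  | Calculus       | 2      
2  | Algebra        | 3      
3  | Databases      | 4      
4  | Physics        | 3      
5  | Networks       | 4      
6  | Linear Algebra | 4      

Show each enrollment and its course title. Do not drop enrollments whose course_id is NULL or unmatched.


LEFT JOIN keeps every row from enrollments (the left table); where course_id has no match in courses, the course columns become NULL. Walk through each enrollment:
  - enrollment 1 (Mia): course_id=NULL, no match -> kept with NULL
  - enrollment 2 (Dana): course_id=3 -> matches Databases
  - enrollment 3 (Sam): course_id=4 -> matches Physics
  - enrollment 4 (Leo): course_id=4 -> matches Physics
  - enrollment 5 (Yara): course_id=2 -> matches Algebra
  - enrollment 6 (Uma): course_id=2 -> matches Algebra
  - enrollment 7 (Eli): course_id=NULL, no match -> kept with NULL
  - enrollment 8 (Victor): course_id=6 -> matches Linear Algebra
  - enrollment 9 (Zoe): course_id=2 -> matches Algebra
All 9 rows appear; 2 have NULL course.

SQL:
SELECT a.student, b.title AS course
FROM enrollments a
LEFT JOIN courses b ON a.course_id = b.id

Result:
student | course        
--------+---------------
Mia     | NULL          
Dana    | Databases     
Sam     | Physics       
Leo     | Physics       
Yara    | Algebra       
Uma     | Algebra       
Eli     | NULL          
Victor  | Linear Algebra
Zoe     | Algebra       


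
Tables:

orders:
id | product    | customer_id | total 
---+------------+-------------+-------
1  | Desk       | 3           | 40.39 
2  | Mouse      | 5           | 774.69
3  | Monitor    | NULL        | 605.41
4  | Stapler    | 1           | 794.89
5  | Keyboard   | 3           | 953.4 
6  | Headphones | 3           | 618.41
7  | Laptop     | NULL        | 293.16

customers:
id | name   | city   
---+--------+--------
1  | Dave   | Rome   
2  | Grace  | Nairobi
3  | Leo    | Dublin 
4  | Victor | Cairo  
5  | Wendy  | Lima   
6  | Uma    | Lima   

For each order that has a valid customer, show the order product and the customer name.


INNER JOIN keeps only orders rows whose customer_id matches an id in customers. Walk through each order:
  - order 1 (Desk): customer_id=3 -> matches Leo
  - order 2 (Mouse): customer_id=5 -> matches Wendy
  - order 3 (Monitor): customer_id=NULL, no match -> dropped
  - order 4 (Stapler): customer_id=1 -> matches Dave
  - order 5 (Keyboard): customer_id=3 -> matches Leo
  - order 6 (Headphones): customer_id=3 -> matches Leo
  - order 7 (Laptop): customer_id=NULL, no match -> dropped
So 2 of 7 rows are dropped.

SQL:
SELECT a.product, b.name AS customer
FROM orders a
INNER JOIN customers b ON a.customer_id = b.id

Result:
product    | customer
-----------+---------
Desk       | Leo     
Mouse      | Wendy   
Stapler    | Dave    
Keyboard   | Leo     
Headphones | Leo     


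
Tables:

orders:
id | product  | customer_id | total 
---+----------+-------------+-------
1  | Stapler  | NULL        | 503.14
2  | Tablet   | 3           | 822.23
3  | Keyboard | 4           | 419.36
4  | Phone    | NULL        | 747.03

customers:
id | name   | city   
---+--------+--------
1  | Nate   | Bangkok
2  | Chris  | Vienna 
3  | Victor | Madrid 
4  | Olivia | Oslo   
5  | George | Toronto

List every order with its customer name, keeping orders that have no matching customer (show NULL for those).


LEFT JOIN keeps every row from orders (the left table); where customer_id has no match in customers, the customer columns become NULL. Walk through each order:
  - order 1 (Stapler): customer_id=NULL, no match -> kept with NULL
  - order 2 (Tablet): customer_id=3 -> matches Victor
  - order 3 (Keyboard): customer_id=4 -> matches Olivia
  - order 4 (Phone): customer_id=NULL, no match -> kept with NULL
All 4 rows appear; 2 have NULL customer.

SQL:
SELECT a.product, b.name AS customer
FROM orders a
LEFT JOIN customers b ON a.customer_id = b.id

Result:
product  | customer
---------+---------
Stapler  | NULL    
Tablet   | Victor  
Keyboard | Olivia  
Phone    | NULL    


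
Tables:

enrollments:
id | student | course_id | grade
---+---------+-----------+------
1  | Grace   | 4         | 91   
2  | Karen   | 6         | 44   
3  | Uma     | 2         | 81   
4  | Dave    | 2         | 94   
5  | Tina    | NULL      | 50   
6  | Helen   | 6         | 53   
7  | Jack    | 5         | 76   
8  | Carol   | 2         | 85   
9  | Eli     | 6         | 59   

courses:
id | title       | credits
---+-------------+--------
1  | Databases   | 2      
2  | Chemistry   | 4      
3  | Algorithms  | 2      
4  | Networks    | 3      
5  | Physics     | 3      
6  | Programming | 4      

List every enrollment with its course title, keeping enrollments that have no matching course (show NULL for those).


LEFT JOIN keeps every row from enrollments (the left table); where course_id has no match in courses, the course columns become NULL. Walk through each enrollment:
  - enrollment 1 (Grace): course_id=4 -> matches Networks
  - enrollment 2 (Karen): course_id=6 -> matches Programming
  - enrollment 3 (Uma): course_id=2 -> matches Chemistry
  - enrollment 4 (Dave): course_id=2 -> matches Chemistry
  - enrollment 5 (Tina): course_id=NULL, no match -> kept with NULL
  - enrollment 6 (Helen): course_id=6 -> matches Programming
  - enrollment 7 (Jack): course_id=5 -> matches Physics
  - enrollment 8 (Carol): course_id=2 -> matches Chemistry
  - enrollment 9 (Eli): course_id=6 -> matches Programming
All 9 rows appear; 1 has NULL course.

SQL:
SELECT a.student, b.title AS course
FROM enrollments a
LEFT JOIN courses b ON a.course_id = b.id

Result:
student | course     
--------+------------
Grace   | Networks   
Karen   | Programming
Uma     | Chemistry  
Dave    | Chemistry  
Tina    | NULL       
Helen   | Programming
Jack    | Physics    
Carol   | Chemistry  
Eli     | Programming


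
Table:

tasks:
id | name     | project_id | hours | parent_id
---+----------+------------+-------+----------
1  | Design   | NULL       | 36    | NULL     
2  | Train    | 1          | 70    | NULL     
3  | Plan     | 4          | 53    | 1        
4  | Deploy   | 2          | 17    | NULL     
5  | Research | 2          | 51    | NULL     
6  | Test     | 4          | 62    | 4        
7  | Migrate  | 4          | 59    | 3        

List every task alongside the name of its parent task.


This is a self-join: tasks is joined to a second copy of itself, matching each row's parent_id to another row's id. Use LEFT JOIN so rows with parent_id=NULL are kept.
  - task 1 (Design): parent_id=NULL -> NULL
  - task 2 (Train): parent_id=NULL -> NULL
  - task 3 (Plan): parent_id=1 -> Design
  - task 4 (Deploy): parent_id=NULL -> NULL
  - task 5 (Research): parent_id=NULL -> NULL
  - task 6 (Test): parent_id=4 -> Deploy
  - task 7 (Migrate): parent_id=3 -> Plan

SQL:
SELECT a.name AS item, b.name AS parent
FROM tasks a
LEFT JOIN tasks b ON a.parent_id = b.id

Result:
item     | parent
---------+-------
Design   | NULL  
Train    | NULL  
Plan     | Design
Deploy   | NULL  
Research | NULL  
Test     | Deploy
Migrate  | Plan  


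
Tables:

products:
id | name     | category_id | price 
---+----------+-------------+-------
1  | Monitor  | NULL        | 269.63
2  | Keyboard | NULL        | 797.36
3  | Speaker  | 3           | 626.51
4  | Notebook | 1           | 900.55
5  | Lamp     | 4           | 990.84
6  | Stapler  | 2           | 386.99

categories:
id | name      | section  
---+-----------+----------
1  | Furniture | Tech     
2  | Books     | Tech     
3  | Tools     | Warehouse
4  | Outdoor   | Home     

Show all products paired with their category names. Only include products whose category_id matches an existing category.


INNER JOIN keeps only products rows whose category_id matches an id in categories. Walk through each product:
  - product 1 (Monitor): category_id=NULL, no match -> dropped
  - product 2 (Keyboard): category_id=NULL, no match -> dropped
  - product 3 (Speaker): category_id=3 -> matches Tools
  - product 4 (Notebook): category_id=1 -> matches Furniture
  - product 5 (Lamp): category_id=4 -> matches Outdoor
  - product 6 (Stapler): category_id=2 -> matches Books
So 2 of 6 rows are dropped.

SQL:
SELECT a.name, b.name AS category
FROM products a
INNER JOIN categories b ON a.category_id = b.id

Result:
name     | category 
---------+----------
Speaker  | Tools    
Notebook | Furniture
Lamp     | Outdoor  
Stapler  | Books    


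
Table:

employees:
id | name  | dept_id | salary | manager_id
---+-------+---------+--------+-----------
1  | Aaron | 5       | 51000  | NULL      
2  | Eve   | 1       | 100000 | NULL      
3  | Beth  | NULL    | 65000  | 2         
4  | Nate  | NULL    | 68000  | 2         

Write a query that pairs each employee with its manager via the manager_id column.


This is a self-join: employees is joined to a second copy of itself, matching each row's manager_id to another row's id. Use LEFT JOIN so rows with manager_id=NULL are kept.
  - employee 1 (Aaron): manager_id=NULL -> NULL
  - employee 2 (Eve): manager_id=NULL -> NULL
  - employee 3 (Beth): manager_id=2 -> Eve
  - employee 4 (Nate): manager_id=2 -> Eve

SQL:
SELECT a.name AS item, b.name AS manager
FROM employees a
LEFT JOIN employees b ON a.manager_id = b.id

Result:
item  | manager
------+--------
Aaron | NULL   
Eve   | NULL   
Beth  | Eve    
Nate  | Eve    


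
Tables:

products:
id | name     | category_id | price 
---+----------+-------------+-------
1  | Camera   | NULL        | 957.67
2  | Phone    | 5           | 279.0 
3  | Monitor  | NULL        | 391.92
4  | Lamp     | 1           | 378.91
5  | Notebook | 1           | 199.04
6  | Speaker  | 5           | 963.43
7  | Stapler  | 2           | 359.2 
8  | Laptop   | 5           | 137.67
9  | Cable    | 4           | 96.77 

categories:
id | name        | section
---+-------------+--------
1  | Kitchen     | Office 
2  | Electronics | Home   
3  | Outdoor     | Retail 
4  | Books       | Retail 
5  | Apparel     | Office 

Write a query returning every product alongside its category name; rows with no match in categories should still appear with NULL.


LEFT JOIN keeps every row from products (the left table); where category_id has no match in categories, the category columns become NULL. Walk through each product:
  - product 1 (Camera): category_id=NULL, no match -> kept with NULL
  - product 2 (Phone): category_id=5 -> matches Apparel
  - product 3 (Monitor): category_id=NULL, no match -> kept with NULL
  - product 4 (Lamp): category_id=1 -> matches Kitchen
  - product 5 (Notebook): category_id=1 -> matches Kitchen
  - product 6 (Speaker): category_id=5 -> matches Apparel
  - product 7 (Stapler): category_id=2 -> matches Electronics
  - product 8 (Laptop): category_id=5 -> matches Apparel
  - product 9 (Cable): category_id=4 -> matches Books
All 9 rows appear; 2 have NULL category.

SQL:
SELECT a.name, b.name AS category
FROM products a
LEFT JOIN categories b ON a.category_id = b.id

Result:
name     | category   
---------+------------
Camera   | NULL       
Phone    | Apparel    
Monitor  | NULL       
Lamp     | Kitchen    
Notebook | Kitchen    
Speaker  | Apparel    
Stapler  | Electronics
Laptop   | Apparel    
Cable    | Books      


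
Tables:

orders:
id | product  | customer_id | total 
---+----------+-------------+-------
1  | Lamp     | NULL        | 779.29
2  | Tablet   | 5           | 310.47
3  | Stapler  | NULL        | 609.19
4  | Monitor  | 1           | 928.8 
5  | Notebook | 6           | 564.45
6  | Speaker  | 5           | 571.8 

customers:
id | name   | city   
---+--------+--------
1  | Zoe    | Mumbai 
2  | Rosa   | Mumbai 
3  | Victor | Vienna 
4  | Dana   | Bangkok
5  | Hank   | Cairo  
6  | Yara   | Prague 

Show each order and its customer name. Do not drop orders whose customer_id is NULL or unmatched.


LEFT JOIN keeps every row from orders (the left table); where customer_id has no match in customers, the customer columns become NULL. Walk through each order:
  - order 1 (Lamp): customer_id=NULL, no match -> kept with NULL
  - order 2 (Tablet): customer_id=5 -> matches Hank
  - order 3 (Stapler): customer_id=NULL, no match -> kept with NULL
  - order 4 (Monitor): customer_id=1 -> matches Zoe
  - order 5 (Notebook): customer_id=6 -> matches Yara
  - order 6 (Speaker): customer_id=5 -> matches Hank
All 6 rows appear; 2 have NULL customer.

SQL:
SELECT a.product, b.name AS customer
FROM orders a
LEFT JOIN customers b ON a.customer_id = b.id

Result:
product  | customer
---------+---------
Lamp     | NULL    
Tablet   | Hank    
Stapler  | NULL    
Monitor  | Zoe     
Notebook | Yara    
Speaker  | Hank    


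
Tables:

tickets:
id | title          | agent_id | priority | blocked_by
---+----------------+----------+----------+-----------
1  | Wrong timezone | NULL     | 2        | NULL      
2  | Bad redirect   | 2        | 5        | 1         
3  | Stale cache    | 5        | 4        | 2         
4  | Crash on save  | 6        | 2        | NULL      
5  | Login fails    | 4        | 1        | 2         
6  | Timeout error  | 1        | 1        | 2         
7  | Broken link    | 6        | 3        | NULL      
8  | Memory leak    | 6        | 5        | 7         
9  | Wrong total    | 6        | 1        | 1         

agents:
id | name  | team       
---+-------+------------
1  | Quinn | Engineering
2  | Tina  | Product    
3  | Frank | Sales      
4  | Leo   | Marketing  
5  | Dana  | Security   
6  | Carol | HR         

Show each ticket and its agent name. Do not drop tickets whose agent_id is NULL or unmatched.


LEFT JOIN keeps every row from tickets (the left table); where agent_id has no match in agents, the agent columns become NULL. Walk through each ticket:
  - ticket 1 (Wrong timezone): agent_id=NULL, no match -> kept with NULL
  - ticket 2 (Bad redirect): agent_id=2 -> matches Tina
  - ticket 3 (Stale cache): agent_id=5 -> matches Dana
  - ticket 4 (Crash on save): agent_id=6 -> matches Carol
  - ticket 5 (Login fails): agent_id=4 -> matches Leo
  - ticket 6 (Timeout error): agent_id=1 -> matches Quinn
  - ticket 7 (Broken link): agent_id=6 -> matches Carol
  - ticket 8 (Memory leak): agent_id=6 -> matches Carol
  - ticket 9 (Wrong total): agent_id=6 -> matches Carol
All 9 rows appear; 1 has NULL agent.

SQL:
SELECT a.title, b.name AS agent
FROM tickets a
LEFT JOIN agents b ON a.agent_id = b.id

Result:
title          | agent
---------------+------
Wrong timezone | NULL 
Bad redirect   | Tina 
Stale cache    | Dana 
Crash on save  | Carol
Login fails    | Leo  
Timeout error  | Quinn
Broken link    | Carol
Memory leak    | Carol
Wrong total    | Carol


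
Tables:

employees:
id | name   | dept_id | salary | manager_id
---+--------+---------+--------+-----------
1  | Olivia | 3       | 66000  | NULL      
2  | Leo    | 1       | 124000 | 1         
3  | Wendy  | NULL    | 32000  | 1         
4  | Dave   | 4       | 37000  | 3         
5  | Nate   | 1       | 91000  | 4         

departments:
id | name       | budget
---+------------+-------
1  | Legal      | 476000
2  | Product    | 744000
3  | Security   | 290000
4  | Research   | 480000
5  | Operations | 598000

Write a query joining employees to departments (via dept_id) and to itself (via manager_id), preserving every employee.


Two LEFT JOINs from the same base table employees: one to departments via dept_id, one to employees itself via manager_id. Both are LEFT so every employee is preserved.
Match against departments:
  - employee 1 (Olivia): dept_id=3 -> matches Security
  - employee 2 (Leo): dept_id=1 -> matches Legal
  - employee 3 (Wendy): dept_id=NULL, no match -> kept with NULL
  - employee 4 (Dave): dept_id=4 -> matches Research
  - employee 5 (Nate): dept_id=1 -> matches Legal
Match against employees (self):
  - employee 1 (Olivia): manager_id=NULL -> NULL
  - employee 2 (Leo): manager_id=1 -> Olivia
  - employee 3 (Wendy): manager_id=1 -> Olivia
  - employee 4 (Dave): manager_id=3 -> Wendy
  - employee 5 (Nate): manager_id=4 -> Dave

SQL:
SELECT a.name, b.name AS department, c.name AS manager
FROM employees a
LEFT JOIN departments b ON a.dept_id = b.id
LEFT JOIN employees c ON a.manager_id = c.id

Result:
name   | department | manager
-------+------------+--------
Olivia | Security   | NULL   
Leo    | Legal      | Olivia 
Wendy  | NULL       | Olivia 
Dave   | Research   | Wendy  
Nate   | Legal      | Dave   


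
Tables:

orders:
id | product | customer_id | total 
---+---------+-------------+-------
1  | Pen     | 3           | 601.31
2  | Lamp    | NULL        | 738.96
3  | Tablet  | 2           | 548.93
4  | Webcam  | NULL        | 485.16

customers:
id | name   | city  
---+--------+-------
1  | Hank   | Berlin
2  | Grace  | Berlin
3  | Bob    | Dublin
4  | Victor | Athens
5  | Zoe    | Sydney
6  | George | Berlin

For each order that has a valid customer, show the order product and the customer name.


INNER JOIN keeps only orders rows whose customer_id matches an id in customers. Walk through each order:
  - order 1 (Pen): customer_id=3 -> matches Bob
  - order 2 (Lamp): customer_id=NULL, no match -> dropped
  - order 3 (Tablet): customer_id=2 -> matches Grace
  - order 4 (Webcam): customer_id=NULL, no match -> dropped
So 2 of 4 rows are dropped.

SQL:
SELECT a.product, b.name AS customer
FROM orders a
INNER JOIN customers b ON a.customer_id = b.id

Result:
product | customer
--------+---------
Pen     | Bob     
Tablet  | Grace   


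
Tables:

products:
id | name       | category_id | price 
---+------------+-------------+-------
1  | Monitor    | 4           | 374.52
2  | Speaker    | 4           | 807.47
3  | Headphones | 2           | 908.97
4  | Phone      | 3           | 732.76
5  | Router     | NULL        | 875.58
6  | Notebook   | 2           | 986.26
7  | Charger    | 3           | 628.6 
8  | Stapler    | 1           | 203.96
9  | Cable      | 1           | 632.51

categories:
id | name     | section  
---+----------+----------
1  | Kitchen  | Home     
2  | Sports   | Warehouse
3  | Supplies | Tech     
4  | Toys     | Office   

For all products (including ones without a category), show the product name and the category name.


LEFT JOIN keeps every row from products (the left table); where category_id has no match in categories, the category columns become NULL. Walk through each product:
  - product 1 (Monitor): category_id=4 -> matches Toys
  - product 2 (Speaker): category_id=4 -> matches Toys
  - product 3 (Headphones): category_id=2 -> matches Sports
  - product 4 (Phone): category_id=3 -> matches Supplies
  - product 5 (Router): category_id=NULL, no match -> kept with NULL
  - product 6 (Notebook): category_id=2 -> matches Sports
  - product 7 (Charger): category_id=3 -> matches Supplies
  - product 8 (Stapler): category_id=1 -> matches Kitchen
  - product 9 (Cable): category_id=1 -> matches Kitchen
All 9 rows appear; 1 has NULL category.

SQL:
SELECT a.name, b.name AS category
FROM products a
LEFT JOIN categories b ON a.category_id = b.id

Result:
name       | category
-----------+---------
Monitor    | Toys    
Speaker    | Toys    
Headphones | Sports  
Phone      | Supplies
Router     | NULL    
Notebook   | Sports  
Charger    | Supplies
Stapler    | Kitchen 
Cable      | Kitchen 


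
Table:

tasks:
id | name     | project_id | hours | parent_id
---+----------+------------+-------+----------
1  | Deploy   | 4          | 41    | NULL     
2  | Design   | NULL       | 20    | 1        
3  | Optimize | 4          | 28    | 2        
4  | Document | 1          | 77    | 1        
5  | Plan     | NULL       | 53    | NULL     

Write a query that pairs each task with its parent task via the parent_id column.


This is a self-join: tasks is joined to a second copy of itself, matching each row's parent_id to another row's id. Use LEFT JOIN so rows with parent_id=NULL are kept.
  - task 1 (Deploy): parent_id=NULL -> NULL
  - task 2 (Design): parent_id=1 -> Deploy
  - task 3 (Optimize): parent_id=2 -> Design
  - task 4 (Document): parent_id=1 -> Deploy
  - task 5 (Plan): parent_id=NULL -> NULL

SQL:
SELECT a.name AS item, b.name AS parent
FROM tasks a
LEFT JOIN tasks b ON a.parent_id = b.id

Result:
item     | parent
---------+-------
Deploy   | NULL  
Design   | Deploy
Optimize | Design
Document | Deploy
Plan     | NULL  


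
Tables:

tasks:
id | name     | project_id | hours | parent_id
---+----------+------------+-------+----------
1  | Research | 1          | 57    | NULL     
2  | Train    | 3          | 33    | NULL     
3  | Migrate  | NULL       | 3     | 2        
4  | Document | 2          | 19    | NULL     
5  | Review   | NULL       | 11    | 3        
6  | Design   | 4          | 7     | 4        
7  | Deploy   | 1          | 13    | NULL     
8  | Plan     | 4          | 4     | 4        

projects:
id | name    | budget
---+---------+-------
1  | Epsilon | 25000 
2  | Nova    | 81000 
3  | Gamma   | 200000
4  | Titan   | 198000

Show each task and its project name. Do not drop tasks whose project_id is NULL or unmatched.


LEFT JOIN keeps every row from tasks (the left table); where project_id has no match in projects, the project columns become NULL. Walk through each task:
  - task 1 (Research): project_id=1 -> matches Epsilon
  - task 2 (Train): project_id=3 -> matches Gamma
  - task 3 (Migrate): project_id=NULL, no match -> kept with NULL
  - task 4 (Document): project_id=2 -> matches Nova
  - task 5 (Review): project_id=NULL, no match -> kept with NULL
  - task 6 (Design): project_id=4 -> matches Titan
  - task 7 (Deploy): project_id=1 -> matches Epsilon
  - task 8 (Plan): project_id=4 -> matches Titan
All 8 rows appear; 2 have NULL project.

SQL:
SELECT a.name, b.name AS project
FROM tasks a
LEFT JOIN projects b ON a.project_id = b.id

Result:
name     | project
---------+--------
Research | Epsilon
Train    | Gamma  
Migrate  | NULL   
Document | Nova   
Review   | NULL   
Design   | Titan  
Deploy   | Epsilon
Plan     | Titan  


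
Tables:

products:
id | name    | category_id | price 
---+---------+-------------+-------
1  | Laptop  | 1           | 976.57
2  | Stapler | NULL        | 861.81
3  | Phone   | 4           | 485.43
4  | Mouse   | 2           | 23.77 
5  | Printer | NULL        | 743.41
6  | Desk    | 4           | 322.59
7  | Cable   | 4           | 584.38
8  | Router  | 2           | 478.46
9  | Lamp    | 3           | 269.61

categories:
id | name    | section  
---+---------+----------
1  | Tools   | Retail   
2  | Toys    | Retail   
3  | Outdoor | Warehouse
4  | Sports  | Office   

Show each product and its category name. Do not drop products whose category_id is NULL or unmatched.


LEFT JOIN keeps every row from products (the left table); where category_id has no match in categories, the category columns become NULL. Walk through each product:
  - product 1 (Laptop): category_id=1 -> matches Tools
  - product 2 (Stapler): category_id=NULL, no match -> kept with NULL
  - product 3 (Phone): category_id=4 -> matches Sports
  - product 4 (Mouse): category_id=2 -> matches Toys
  - product 5 (Printer): category_id=NULL, no match -> kept with NULL
  - product 6 (Desk): category_id=4 -> matches Sports
  - product 7 (Cable): category_id=4 -> matches Sports
  - product 8 (Router): category_id=2 -> matches Toys
  - product 9 (Lamp): category_id=3 -> matches Outdoor
All 9 rows appear; 2 have NULL category.

SQL:
SELECT a.name, b.name AS category
FROM products a
LEFT JOIN categories b ON a.category_id = b.id

Result:
name    | category
--------+---------
Laptop  | Tools   
Stapler | NULL    
Phone   | Sports  
Mouse   | Toys    
Printer | NULL    
Desk    | Sports  
Cable   | Sports  
Router  | Toys    
Lamp    | Outdoor 


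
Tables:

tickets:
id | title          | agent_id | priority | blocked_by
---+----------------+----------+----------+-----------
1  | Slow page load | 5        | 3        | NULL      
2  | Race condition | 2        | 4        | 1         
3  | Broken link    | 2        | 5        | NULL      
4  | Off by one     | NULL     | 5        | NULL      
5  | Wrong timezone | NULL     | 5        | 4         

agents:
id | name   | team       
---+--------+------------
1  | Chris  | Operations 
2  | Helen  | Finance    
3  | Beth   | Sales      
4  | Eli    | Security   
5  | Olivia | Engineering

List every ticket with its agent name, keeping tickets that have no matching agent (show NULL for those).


LEFT JOIN keeps every row from tickets (the left table); where agent_id has no match in agents, the agent columns become NULL. Walk through each ticket:
  - ticket 1 (Slow page load): agent_id=5 -> matches Olivia
  - ticket 2 (Race condition): agent_id=2 -> matches Helen
  - ticket 3 (Broken link): agent_id=2 -> matches Helen
  - ticket 4 (Off by one): agent_id=NULL, no match -> kept with NULL
  - ticket 5 (Wrong timezone): agent_id=NULL, no match -> kept with NULL
All 5 rows appear; 2 have NULL agent.

SQL:
SELECT a.title, b.name AS agent
FROM tickets a
LEFT JOIN agents b ON a.agent_id = b.id

Result:
title          | agent 
---------------+-------
Slow page load | Olivia
Race condition | Helen 
Broken link    | Helen 
Off by one     | NULL  
Wrong timezone | NULL  


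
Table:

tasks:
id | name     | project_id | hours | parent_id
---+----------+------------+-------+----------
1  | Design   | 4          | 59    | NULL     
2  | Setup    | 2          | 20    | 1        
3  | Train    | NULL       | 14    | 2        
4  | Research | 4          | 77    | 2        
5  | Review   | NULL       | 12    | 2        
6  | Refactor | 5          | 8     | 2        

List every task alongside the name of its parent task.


This is a self-join: tasks is joined to a second copy of itself, matching each row's parent_id to another row's id. Use LEFT JOIN so rows with parent_id=NULL are kept.
  - task 1 (Design): parent_id=NULL -> NULL
  - task 2 (Setup): parent_id=1 -> Design
  - task 3 (Train): parent_id=2 -> Setup
  - task 4 (Research): parent_id=2 -> Setup
  - task 5 (Review): parent_id=2 -> Setup
  - task 6 (Refactor): parent_id=2 -> Setup

SQL:
SELECT a.name AS item, b.name AS parent
FROM tasks a
LEFT JOIN tasks b ON a.parent_id = b.id

Result:
item     | parent
---------+-------
Design   | NULL  
Setup    | Design
Train    | Setup 
Research | Setup 
Review   | Setup 
Refactor | Setup 


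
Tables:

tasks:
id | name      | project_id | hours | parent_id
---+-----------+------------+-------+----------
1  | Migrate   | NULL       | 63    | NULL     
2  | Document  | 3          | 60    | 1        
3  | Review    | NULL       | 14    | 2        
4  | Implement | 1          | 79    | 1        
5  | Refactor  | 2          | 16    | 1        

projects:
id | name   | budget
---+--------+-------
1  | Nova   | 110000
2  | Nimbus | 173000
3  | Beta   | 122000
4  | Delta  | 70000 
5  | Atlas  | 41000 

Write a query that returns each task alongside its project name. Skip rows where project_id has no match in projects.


INNER JOIN keeps only tasks rows whose project_id matches an id in projects. Walk through each task:
  - task 1 (Migrate): project_id=NULL, no match -> dropped
  - task 2 (Document): project_id=3 -> matches Beta
  - task 3 (Review): project_id=NULL, no match -> dropped
  - task 4 (Implement): project_id=1 -> matches Nova
  - task 5 (Refactor): project_id=2 -> matches Nimbus
So 2 of 5 rows are dropped.

SQL:
SELECT a.name, b.name AS project
FROM tasks a
INNER JOIN projects b ON a.project_id = b.id

Result:
name      | project
----------+--------
Document  | Beta   
Implement | Nova   
Refactor  | Nimbus 


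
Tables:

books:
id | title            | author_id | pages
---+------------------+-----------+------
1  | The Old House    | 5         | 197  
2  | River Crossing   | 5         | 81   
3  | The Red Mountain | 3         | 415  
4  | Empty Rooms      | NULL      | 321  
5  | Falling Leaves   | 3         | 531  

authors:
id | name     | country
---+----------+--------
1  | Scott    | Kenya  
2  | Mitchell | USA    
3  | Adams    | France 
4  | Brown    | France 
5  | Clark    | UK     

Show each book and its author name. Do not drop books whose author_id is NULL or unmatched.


LEFT JOIN keeps every row from books (the left table); where author_id has no match in authors, the author columns become NULL. Walk through each book:
  - book 1 (The Old House): author_id=5 -> matches Clark
  - book 2 (River Crossing): author_id=5 -> matches Clark
  - book 3 (The Red Mountain): author_id=3 -> matches Adams
  - book 4 (Empty Rooms): author_id=NULL, no match -> kept with NULL
  - book 5 (Falling Leaves): author_id=3 -> matches Adams
All 5 rows appear; 1 has NULL author.

SQL:
SELECT a.title, b.name AS author
FROM books a
LEFT JOIN authors b ON a.author_id = b.id

Result:
title            | author
-----------------+-------
The Old House    | Clark 
River Crossing   | Clark 
The Red Mountain | Adams 
Empty Rooms      | NULL  
Falling Leaves   | Adams 


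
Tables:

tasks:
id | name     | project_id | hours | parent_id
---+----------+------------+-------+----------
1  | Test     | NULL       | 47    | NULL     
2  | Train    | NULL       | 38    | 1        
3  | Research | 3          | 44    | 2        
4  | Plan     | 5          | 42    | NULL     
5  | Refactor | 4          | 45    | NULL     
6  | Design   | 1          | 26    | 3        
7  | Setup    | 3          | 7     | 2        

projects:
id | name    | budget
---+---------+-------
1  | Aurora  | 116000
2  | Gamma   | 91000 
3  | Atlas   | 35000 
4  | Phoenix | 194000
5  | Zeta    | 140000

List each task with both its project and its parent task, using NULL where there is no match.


Two LEFT JOINs from the same base table tasks: one to projects via project_id, one to tasks itself via parent_id. Both are LEFT so every task is preserved.
Match against projects:
  - task 1 (Test): project_id=NULL, no match -> kept with NULL
  - task 2 (Train): project_id=NULL, no match -> kept with NULL
  - task 3 (Research): project_id=3 -> matches Atlas
  - task 4 (Plan): project_id=5 -> matches Zeta
  - task 5 (Refactor): project_id=4 -> matches Phoenix
  - task 6 (Design): project_id=1 -> matches Aurora
  - task 7 (Setup): project_id=3 -> matches Atlas
Match against tasks (self):
  - task 1 (Test): parent_id=NULL -> NULL
  - task 2 (Train): parent_id=1 -> Test
  - task 3 (Research): parent_id=2 -> Train
  - task 4 (Plan): parent_id=NULL -> NULL
  - task 5 (Refactor): parent_id=NULL -> NULL
  - task 6 (Design): parent_id=3 -> Research
  - task 7 (Setup): parent_id=2 -> Train

SQL:
SELECT a.name, b.name AS project, c.name AS parent
FROM tasks a
LEFT JOIN projects b ON a.project_id = b.id
LEFT JOIN tasks c ON a.parent_id = c.id

Result:
name     | project | parent  
---------+---------+---------
Test     | NULL    | NULL    
Train    | NULL    | Test    
Research | Atlas   | Train   
Plan     | Zeta    | NULL    
Refactor | Phoenix | NULL    
Design   | Aurora  | Research
Setup    | Atlas   | Train   


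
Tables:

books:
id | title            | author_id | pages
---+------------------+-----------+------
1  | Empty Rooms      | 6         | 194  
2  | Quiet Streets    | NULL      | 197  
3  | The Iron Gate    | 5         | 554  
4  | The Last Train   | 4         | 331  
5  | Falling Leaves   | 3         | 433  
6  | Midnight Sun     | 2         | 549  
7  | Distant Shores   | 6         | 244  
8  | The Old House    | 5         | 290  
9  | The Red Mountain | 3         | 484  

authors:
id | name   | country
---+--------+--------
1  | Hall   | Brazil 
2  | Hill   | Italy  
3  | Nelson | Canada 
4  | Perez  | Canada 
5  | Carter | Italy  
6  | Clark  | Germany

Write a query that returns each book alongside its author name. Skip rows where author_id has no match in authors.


INNER JOIN keeps only books rows whose author_id matches an id in authors. Walk through each book:
  - book 1 (Empty Rooms): author_id=6 -> matches Clark
  - book 2 (Quiet Streets): author_id=NULL, no match -> dropped
  - book 3 (The Iron Gate): author_id=5 -> matches Carter
  - book 4 (The Last Train): author_id=4 -> matches Perez
  - book 5 (Falling Leaves): author_id=3 -> matches Nelson
  - book 6 (Midnight Sun): author_id=2 -> matches Hill
  - book 7 (Distant Shores): author_id=6 -> matches Clark
  - book 8 (The Old House): author_id=5 -> matches Carter
  - book 9 (The Red Mountain): author_id=3 -> matches Nelson
So 1 of 9 rows is dropped.

SQL:
SELECT a.title, b.name AS author
FROM books a
INNER JOIN authors b ON a.author_id = b.id

Result:
title            | author
-----------------+-------
Empty Rooms      | Clark 
The Iron Gate    | Carter
The Last Train   | Perez 
Falling Leaves   | Nelson
Midnight Sun     | Hill  
Distant Shores   | Clark 
The Old House    | Carter
The Red Mountain | Nelson
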